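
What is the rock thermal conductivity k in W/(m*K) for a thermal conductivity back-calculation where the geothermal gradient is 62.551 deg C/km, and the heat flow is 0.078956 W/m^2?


k = q / (grad / 1000)
k = 0.078956 / (62.551 / 1000)
k = 1.2623 W/(m*K)


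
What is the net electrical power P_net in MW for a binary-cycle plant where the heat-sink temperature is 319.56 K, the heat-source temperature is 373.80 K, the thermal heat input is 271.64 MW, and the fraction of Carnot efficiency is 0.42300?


Step 1: eta = (1 - Tc/Th)*f = (1 - 319.56/373.8)*0.423 = 0.06137913
Step 2: P_net = eta * Q_in = 0.06137913 * 271.64 = 16.673 MW
P_net = 16.673 MW


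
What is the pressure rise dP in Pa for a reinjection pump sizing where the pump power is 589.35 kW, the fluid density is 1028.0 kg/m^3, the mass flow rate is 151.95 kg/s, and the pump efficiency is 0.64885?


dP = P_pump * rho * eta / mdot
dP = 589.35 * 1028.0 * 0.64885 / 151.95
dP = 2587.081 kPa
Convert: 2587.081 kPa * 1000.0 = 2.5871e+06 Pa
dP = 2.5871e+06 Pa


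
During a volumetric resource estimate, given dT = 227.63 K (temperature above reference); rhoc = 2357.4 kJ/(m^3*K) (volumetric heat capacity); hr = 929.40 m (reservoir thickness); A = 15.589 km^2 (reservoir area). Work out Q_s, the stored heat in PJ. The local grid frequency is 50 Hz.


Step 1: Vr = A*1e6*hr = 15.589*1e6*929.4 = 1.448842e+10 m^3
Step 2: Q_s = Vr*rhoc*dT/1e12 = 1.448842e+10*2357.4*227.63/1e12 = 7774.7 PJ
Q_s = 7774.7 PJ


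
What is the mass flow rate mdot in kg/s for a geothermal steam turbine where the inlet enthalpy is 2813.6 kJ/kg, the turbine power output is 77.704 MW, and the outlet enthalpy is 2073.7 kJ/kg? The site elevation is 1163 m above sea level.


mdot = P * 1000 / (h_in - h_out)
mdot = 77.704 * 1000 / (2813.6 - 2073.7)
mdot = 105.02 kg/s


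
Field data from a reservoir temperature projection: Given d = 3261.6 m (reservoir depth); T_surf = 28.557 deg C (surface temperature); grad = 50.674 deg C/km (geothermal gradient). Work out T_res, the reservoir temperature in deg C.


T_res = T_surf + grad * d / 1000
T_res = 28.557 + 50.674 * 3261.6 / 1000
T_res = 193.84 deg C


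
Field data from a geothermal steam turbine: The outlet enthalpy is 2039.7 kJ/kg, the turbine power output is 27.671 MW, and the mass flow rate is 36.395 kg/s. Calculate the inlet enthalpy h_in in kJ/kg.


h_in = h_out + P * 1000 / mdot
h_in = 2039.7 + 27.671 * 1000 / 36.395
h_in = 2800.0 kJ/kg


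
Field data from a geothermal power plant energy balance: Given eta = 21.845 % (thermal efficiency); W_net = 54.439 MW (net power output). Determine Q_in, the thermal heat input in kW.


Q_in = W_net / (eta / 100)
Q_in = 54.439 / (21.845 / 100)
Q_in = 249.2058 MW
Convert: 249.2058 MW * 1000.0 = 2.4921e+05 kW
Q_in = 2.4921e+05 kW


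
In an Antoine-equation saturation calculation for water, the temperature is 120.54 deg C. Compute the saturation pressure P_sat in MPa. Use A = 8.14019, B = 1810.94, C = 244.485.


P_sat = 10^(A - B/(C + T)) / 760 * 0.101325
P_sat = 10^(8.14019 - 1810.94/(244.485 + 120.54)) / 760 * 0.101325
P_sat = 0.20135 MPa


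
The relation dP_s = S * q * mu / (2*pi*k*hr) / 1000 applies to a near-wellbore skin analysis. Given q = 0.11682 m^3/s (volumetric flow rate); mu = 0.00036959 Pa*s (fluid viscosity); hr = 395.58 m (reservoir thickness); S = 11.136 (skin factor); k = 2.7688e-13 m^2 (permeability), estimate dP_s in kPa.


dP_s = S * q * mu / (2*pi*k*hr) / 1000
dP_s = 11.136 * 0.11682 * 0.00036959 / (2*pi*2.7688e-13*395.58) / 1000
dP_s = 698.65 kPa


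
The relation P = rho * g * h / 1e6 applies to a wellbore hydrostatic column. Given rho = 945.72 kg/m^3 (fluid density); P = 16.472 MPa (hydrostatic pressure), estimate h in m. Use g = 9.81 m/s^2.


h = P * 1e6 / (g * rho)
h = 16.472 * 1e6 / (9.81 * 945.72)
h = 1775.5 m


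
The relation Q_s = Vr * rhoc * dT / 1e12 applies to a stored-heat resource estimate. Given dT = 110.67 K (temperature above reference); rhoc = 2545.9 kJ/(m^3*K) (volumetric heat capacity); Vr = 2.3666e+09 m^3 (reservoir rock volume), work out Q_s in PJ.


Q_s = Vr * rhoc * dT / 1e12
Q_s = 2.3666e+09 * 2545.9 * 110.67 / 1e12
Q_s = 666.80 PJ


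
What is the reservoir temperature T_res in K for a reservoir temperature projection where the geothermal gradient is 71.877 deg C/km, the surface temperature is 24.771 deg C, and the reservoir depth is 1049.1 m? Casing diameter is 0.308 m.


T_res = T_surf + grad * d / 1000
T_res = 24.771 + 71.877 * 1049.1 / 1000
T_res = 100.1772 deg C
Convert to K: 100.1772 + 273.15 = 373.33 K
T_res = 373.33 K


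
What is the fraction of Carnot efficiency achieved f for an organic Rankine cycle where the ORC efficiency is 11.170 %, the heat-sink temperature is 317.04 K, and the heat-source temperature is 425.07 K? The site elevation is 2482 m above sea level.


f = (eta_orc/100) / (1 - Tc/Th)
f = (11.170/100) / (1 - 317.04/425.07)
f = 0.43951


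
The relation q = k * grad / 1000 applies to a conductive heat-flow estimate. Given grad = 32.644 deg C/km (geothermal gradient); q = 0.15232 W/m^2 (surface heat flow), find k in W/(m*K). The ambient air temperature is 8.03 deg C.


k = q * 1000 / grad
k = 0.15232 * 1000 / 32.644
k = 4.6661 W/(m*K)


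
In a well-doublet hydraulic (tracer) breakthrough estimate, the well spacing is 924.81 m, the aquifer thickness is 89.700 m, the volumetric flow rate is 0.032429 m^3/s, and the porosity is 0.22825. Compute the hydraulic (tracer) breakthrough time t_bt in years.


t_bt = pi * hr * phi * L^2 / (3 * Qv) / (365.25*86400)
t_bt = pi * 89.700 * 0.22825 * 924.81^2 / (3 * 0.032429) / (365.25*86400)
t_bt = 17.918 years


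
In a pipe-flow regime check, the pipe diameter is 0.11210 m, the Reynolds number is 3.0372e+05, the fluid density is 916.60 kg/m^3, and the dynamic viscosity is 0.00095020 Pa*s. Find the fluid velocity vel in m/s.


vel = Re * mu / (rho * D)
vel = 3.0372e+05 * 0.00095020 / (916.60 * 0.11210)
vel = 2.8087 m/s


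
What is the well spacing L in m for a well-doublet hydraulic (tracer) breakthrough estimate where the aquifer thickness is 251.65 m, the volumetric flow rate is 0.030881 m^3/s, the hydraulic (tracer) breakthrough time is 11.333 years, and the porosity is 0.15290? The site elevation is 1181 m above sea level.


L = sqrt(t_bt*365.25*86400*3*Qv / (pi*hr*phi))
L = sqrt(11.333*365.25*86400*3*0.030881 / (pi*251.65*0.15290))
L = 523.54 m


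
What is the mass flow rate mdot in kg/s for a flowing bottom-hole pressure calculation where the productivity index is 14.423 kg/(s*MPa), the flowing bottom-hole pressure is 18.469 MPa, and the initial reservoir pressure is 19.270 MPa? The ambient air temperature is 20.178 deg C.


mdot = (P_i - P_wf) * PI
mdot = (19.270 - 18.469) * 14.423
mdot = 11.553 kg/s


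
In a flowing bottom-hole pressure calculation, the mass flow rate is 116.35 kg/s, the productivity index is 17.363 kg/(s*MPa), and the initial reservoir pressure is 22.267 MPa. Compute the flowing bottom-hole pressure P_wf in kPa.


P_wf = P_i - mdot / PI
P_wf = 22.267 - 116.35 / 17.363
P_wf = 15.56597 MPa
Convert: 15.56597 MPa * 1000.0 = 15566 kPa
P_wf = 15566 kPa


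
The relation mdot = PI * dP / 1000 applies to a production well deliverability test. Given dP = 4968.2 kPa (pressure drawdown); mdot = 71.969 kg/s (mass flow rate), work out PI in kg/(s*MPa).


PI = mdot * 1000 / dP
PI = 71.969 * 1000 / 4968.2
PI = 14.486 kg/(s*MPa)


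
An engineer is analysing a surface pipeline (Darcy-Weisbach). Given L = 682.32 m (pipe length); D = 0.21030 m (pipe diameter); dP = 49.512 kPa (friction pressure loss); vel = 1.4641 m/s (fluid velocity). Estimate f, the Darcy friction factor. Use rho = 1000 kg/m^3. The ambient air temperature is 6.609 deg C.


f = dP*1000 / ((L/D)*(rho*vel^2/2))
f = 49.512*1000 / ((682.32/0.21030)*(1000*1.4641^2/2))
f = 0.014238


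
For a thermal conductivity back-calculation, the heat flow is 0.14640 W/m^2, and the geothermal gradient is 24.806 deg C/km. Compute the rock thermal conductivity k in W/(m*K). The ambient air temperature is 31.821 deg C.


k = q / (grad / 1000)
k = 0.14640 / (24.806 / 1000)
k = 5.9018 W/(m*K)


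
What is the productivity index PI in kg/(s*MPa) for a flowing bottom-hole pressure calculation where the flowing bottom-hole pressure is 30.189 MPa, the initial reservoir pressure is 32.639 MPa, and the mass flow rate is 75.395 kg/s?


PI = mdot / (P_i - P_wf)
PI = 75.395 / (32.639 - 30.189)
PI = 30.773 kg/(s*MPa)


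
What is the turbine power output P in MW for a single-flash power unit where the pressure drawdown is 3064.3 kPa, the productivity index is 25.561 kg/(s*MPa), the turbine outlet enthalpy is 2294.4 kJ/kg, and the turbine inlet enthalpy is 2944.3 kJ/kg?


Step 1: mdot = PI * dP / 1000 = 25.561 * 3064.3 / 1000 = 78.32657 kg/s
Step 2: P = mdot*(h_in - h_out)/1000 = 78.32657*(2944.3 - 2294.4)/1000 = 50.904 MW
P = 50.904 MW


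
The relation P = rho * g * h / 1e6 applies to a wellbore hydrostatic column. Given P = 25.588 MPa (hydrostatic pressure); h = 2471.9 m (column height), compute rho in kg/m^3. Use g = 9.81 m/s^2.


rho = P * 1e6 / (g * h)
rho = 25.588 * 1e6 / (9.81 * 2471.9)
rho = 1055.2 kg/m^3


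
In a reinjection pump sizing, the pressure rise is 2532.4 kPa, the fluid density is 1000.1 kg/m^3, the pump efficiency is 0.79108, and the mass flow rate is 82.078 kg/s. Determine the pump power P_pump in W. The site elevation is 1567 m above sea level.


P_pump = mdot * dP / (rho * eta)
P_pump = 82.078 * 2532.4 / (1000.1 * 0.79108)
P_pump = 262.7213 kW
Convert: 262.7213 kW * 1000.0 = 2.6272e+05 W
P_pump = 2.6272e+05 W


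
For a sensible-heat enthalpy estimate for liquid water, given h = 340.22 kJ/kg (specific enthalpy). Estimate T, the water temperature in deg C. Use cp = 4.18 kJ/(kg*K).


T = h / cp
T = 340.22 / 4.18
T = 81.392 deg C


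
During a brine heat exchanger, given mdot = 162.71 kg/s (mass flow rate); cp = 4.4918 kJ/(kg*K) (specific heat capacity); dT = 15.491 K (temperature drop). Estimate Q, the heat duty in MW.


Q = mdot * cp * dT / 1000
Q = 162.71 * 4.4918 * 15.491 / 1000
Q = 11.322 MW


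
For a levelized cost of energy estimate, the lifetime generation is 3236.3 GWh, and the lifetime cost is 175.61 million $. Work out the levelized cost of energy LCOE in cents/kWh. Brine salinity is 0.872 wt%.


LCOE = C_tot / E_tot * 100
LCOE = 175.61 / 3236.3 * 100
LCOE = 5.4263 cents/kWh


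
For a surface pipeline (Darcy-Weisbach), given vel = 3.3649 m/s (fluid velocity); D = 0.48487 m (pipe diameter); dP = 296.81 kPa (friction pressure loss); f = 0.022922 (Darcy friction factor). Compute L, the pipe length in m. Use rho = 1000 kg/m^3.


L = dP*1000*D / (f*rho*vel^2/2)
L = 296.81*1000*0.48487 / (0.022922*1000*3.3649^2/2)
L = 1109.0 m


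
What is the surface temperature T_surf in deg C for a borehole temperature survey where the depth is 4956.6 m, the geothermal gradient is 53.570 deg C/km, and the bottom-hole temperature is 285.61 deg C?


T_surf = T_d - grad * d / 1000
T_surf = 285.61 - 53.570 * 4956.6 / 1000
T_surf = 20.085 deg C


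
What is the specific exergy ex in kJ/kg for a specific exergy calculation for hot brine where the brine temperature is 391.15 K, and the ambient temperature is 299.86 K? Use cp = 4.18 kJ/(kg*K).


ex = cp * ((T_b - T_0) - T_0 * ln(T_b/T_0))
ex = 4.18 * ((391.15 - 299.86) - 299.86 * ln(391.15/299.86))
ex = 48.465 kJ/kg


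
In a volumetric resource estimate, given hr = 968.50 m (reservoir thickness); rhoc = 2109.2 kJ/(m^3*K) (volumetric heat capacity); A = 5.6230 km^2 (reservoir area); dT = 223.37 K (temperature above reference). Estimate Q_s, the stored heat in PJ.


Step 1: Vr = A*1e6*hr = 5.623*1e6*968.5 = 5.445876e+09 m^3
Step 2: Q_s = Vr*rhoc*dT/1e12 = 5.445876e+09*2109.2*223.37/1e12 = 2565.7 PJ
Q_s = 2565.7 PJ


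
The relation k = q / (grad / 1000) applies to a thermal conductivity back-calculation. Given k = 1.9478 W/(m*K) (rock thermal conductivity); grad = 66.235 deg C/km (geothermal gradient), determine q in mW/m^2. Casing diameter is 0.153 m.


q = k * grad / 1000
q = 1.9478 * 66.235 / 1000
q = 0.1290125 W/m^2
Convert: 0.1290125 W/m^2 * 1000.0 = 129.01 mW/m^2
q = 129.01 mW/m^2


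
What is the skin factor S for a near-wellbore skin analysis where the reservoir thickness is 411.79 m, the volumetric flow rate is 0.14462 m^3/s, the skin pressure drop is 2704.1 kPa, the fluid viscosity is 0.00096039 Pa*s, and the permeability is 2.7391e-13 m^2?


S = dP_s * 1000 * 2*pi*k*hr / (q*mu)
S = 2704.1 * 1000 * 2*pi*2.7391e-13*411.79 / (0.14462*0.00096039)
S = 13.798


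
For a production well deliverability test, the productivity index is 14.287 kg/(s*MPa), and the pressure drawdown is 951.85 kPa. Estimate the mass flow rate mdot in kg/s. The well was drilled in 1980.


mdot = PI * dP / 1000
mdot = 14.287 * 951.85 / 1000
mdot = 13.599 kg/s


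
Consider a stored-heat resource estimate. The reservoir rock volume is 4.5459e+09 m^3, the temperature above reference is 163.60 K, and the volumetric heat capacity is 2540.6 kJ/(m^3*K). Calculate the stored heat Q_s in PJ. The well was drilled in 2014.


Q_s = Vr * rhoc * dT / 1e12
Q_s = 4.5459e+09 * 2540.6 * 163.60 / 1e12
Q_s = 1889.5 PJ


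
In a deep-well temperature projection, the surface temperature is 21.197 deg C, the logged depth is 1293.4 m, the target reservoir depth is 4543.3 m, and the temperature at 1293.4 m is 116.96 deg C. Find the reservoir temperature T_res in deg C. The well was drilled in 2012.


Step 1: grad = (T_d1 - T_surf)/d1 * 1000 = (116.96 - 21.197)/1293.4 * 1000 = 74.03974 deg C/km
Step 2: T_res = T_surf + grad*d2/1000 = 21.197 + 74.03974*4543.3/1000 = 357.58 deg C
T_res = 357.58 deg C


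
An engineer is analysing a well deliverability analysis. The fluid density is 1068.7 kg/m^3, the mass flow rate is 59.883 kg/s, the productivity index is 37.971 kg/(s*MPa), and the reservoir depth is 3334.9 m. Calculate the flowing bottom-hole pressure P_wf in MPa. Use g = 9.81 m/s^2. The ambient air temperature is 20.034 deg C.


Step 1: P_i = rho*g*h/1e6 = 1068.7*9.81*3334.9/1e6 = 34.96291 MPa
Step 2: P_wf = P_i - mdot/PI = 34.96291 - 59.883/37.971 = 33.386 MPa
P_wf = 33.386 MPa


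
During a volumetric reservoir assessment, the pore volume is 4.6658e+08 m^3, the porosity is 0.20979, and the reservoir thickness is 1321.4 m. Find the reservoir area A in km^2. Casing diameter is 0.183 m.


A = Vp / (1e6 * hr * phi)
A = 4.6658e+08 / (1e6 * 1321.4 * 0.20979)
A = 1.6831 km^2


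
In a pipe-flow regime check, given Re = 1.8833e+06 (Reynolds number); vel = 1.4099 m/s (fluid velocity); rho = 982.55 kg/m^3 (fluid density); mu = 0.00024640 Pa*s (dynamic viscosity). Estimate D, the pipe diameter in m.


D = Re * mu / (rho * vel)
D = 1.8833e+06 * 0.00024640 / (982.55 * 1.4099)
D = 0.33498 m


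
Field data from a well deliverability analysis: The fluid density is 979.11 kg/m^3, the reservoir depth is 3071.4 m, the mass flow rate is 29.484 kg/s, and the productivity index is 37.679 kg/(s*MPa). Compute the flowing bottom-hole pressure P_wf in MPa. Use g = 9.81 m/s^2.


Step 1: P_i = rho*g*h/1e6 = 979.11*9.81*3071.4/1e6 = 29.50101 MPa
Step 2: P_wf = P_i - mdot/PI = 29.50101 - 29.484/37.679 = 28.719 MPa
P_wf = 28.719 MPa


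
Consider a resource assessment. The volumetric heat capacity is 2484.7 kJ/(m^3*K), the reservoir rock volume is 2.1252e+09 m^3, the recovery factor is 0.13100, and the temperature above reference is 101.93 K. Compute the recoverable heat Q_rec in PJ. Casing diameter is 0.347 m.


Step 1: Q_s = Vr*rhoc*dT/1e12 = 2.1252e+09*2484.7*101.93/1e12 = 538.2398 PJ
Step 2: Q_rec = Q_s * RF = 538.2398 * 0.131 = 70.509 PJ
Q_rec = 70.509 PJ


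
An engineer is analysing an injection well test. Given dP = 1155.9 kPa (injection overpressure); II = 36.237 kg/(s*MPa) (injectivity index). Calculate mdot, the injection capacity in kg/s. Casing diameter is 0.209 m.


mdot = II * dP / 1000
mdot = 36.237 * 1155.9 / 1000
mdot = 41.886 kg/s


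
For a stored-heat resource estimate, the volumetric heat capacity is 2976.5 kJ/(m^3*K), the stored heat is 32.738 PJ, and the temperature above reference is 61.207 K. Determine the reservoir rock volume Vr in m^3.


Vr = Q_s * 1e12 / (rhoc * dT)
Vr = 32.738 * 1e12 / (2976.5 * 61.207)
Vr = 1.7970e+08 m^3


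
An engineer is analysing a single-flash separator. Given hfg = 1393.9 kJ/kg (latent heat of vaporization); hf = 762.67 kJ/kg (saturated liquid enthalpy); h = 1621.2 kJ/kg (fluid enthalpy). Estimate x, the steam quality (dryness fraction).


x = (h - hf) / hfg
x = (1621.2 - 762.67) / 1393.9
x = 0.61592


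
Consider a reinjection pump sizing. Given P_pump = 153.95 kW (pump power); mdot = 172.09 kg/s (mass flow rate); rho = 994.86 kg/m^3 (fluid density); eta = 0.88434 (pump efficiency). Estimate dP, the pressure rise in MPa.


dP = P_pump * rho * eta / mdot
dP = 153.95 * 994.86 * 0.88434 / 172.09
dP = 787.0554 kPa
Convert: 787.0554 kPa * 0.001 = 0.78706 MPa
dP = 0.78706 MPa


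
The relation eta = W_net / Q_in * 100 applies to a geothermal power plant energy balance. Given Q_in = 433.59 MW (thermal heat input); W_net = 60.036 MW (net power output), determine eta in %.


eta = W_net / Q_in * 100
eta = 60.036 / 433.59 * 100
eta = 13.846 %


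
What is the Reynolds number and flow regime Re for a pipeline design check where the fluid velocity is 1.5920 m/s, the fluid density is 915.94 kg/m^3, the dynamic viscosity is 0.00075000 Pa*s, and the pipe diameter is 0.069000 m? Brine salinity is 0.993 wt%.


Step 1: Re = rho*vel*D/mu = 915.94*1.592*0.069/0.00075 = 1.3415e+05
Step 2: Re = 1.3415e+05 > 4000, so flow is turbulent.
Re = 1.3415e+05 (turbulent)


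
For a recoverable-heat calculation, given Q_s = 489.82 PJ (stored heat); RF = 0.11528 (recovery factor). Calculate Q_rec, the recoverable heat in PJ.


Q_rec = Q_s * RF
Q_rec = 489.82 * 0.11528
Q_rec = 56.466 PJ


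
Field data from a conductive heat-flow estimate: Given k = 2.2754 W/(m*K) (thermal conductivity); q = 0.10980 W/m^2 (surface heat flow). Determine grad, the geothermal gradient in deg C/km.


grad = q * 1000 / k
grad = 0.10980 * 1000 / 2.2754
grad = 48.255 deg C/km


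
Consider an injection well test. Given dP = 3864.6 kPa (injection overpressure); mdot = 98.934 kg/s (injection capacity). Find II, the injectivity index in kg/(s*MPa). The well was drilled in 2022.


II = mdot * 1000 / dP
II = 98.934 * 1000 / 3864.6
II = 25.600 kg/(s*MPa)


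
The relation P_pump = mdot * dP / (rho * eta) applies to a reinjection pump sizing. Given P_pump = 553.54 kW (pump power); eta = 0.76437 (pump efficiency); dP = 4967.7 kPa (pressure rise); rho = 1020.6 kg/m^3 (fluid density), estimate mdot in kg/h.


mdot = P_pump * rho * eta / dP
mdot = 553.54 * 1020.6 * 0.76437 / 4967.7
mdot = 86.92663 kg/s
Convert: 86.92663 kg/s * 3600.0 = 3.1294e+05 kg/h
mdot = 3.1294e+05 kg/h


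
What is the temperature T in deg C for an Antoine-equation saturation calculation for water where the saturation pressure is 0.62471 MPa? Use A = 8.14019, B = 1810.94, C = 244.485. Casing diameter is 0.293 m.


T = B / (A - log10(P_sat * 760 / 0.101325)) - C
T = 1810.94 / (8.14019 - log10(0.62471 * 760 / 0.101325)) - 244.485
T = 160.70 deg C


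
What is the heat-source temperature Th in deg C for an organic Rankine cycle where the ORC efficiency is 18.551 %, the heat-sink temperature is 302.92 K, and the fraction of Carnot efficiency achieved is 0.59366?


Th = Tc / (1 - (eta_orc/100)/f)
Th = 302.92 / (1 - (18.551/100)/0.59366)
Th = 440.6015 K
Convert to deg C: 440.6015 - 273.15 = 167.45 deg C
Th = 167.45 deg C


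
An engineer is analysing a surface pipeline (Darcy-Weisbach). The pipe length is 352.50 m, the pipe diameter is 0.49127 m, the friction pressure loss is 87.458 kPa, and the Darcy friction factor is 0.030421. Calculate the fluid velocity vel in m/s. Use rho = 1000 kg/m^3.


vel = sqrt(dP*1000*2*D / (f*L*rho))
vel = sqrt(87.458*1000*2*0.49127 / (0.030421*352.50*1000))
vel = 2.8308 m/s


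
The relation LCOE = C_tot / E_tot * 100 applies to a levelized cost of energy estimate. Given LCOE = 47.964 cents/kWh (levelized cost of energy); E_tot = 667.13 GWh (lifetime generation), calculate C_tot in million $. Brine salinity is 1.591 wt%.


C_tot = LCOE / 100 * E_tot
C_tot = 47.964 / 100 * 667.13
C_tot = 319.98 million $


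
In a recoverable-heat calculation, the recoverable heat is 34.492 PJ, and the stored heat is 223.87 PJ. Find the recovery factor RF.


RF = Q_rec / Q_s
RF = 34.492 / 223.87
RF = 0.15407


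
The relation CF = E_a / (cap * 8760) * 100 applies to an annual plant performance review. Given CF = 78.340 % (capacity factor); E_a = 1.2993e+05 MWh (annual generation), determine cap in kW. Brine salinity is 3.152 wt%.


cap = E_a / (CF/100 * 8760)
cap = 1.2993e+05 / (78.340/100 * 8760)
cap = 18.93310 MW
Convert: 18.93310 MW * 1000.0 = 18933 kW
cap = 18933 kW


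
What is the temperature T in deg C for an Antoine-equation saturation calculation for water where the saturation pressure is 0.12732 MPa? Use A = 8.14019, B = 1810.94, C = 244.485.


T = B / (A - log10(P_sat * 760 / 0.101325)) - C
T = 1810.94 / (8.14019 - log10(0.12732 * 760 / 0.101325)) - 244.485
T = 106.46 deg C


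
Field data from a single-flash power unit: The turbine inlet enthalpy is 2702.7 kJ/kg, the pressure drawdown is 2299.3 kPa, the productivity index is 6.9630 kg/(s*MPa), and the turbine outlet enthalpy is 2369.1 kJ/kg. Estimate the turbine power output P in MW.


Step 1: mdot = PI * dP / 1000 = 6.963 * 2299.3 / 1000 = 16.01003 kg/s
Step 2: P = mdot*(h_in - h_out)/1000 = 16.01003*(2702.7 - 2369.1)/1000 = 5.3409 MW
P = 5.3409 MW


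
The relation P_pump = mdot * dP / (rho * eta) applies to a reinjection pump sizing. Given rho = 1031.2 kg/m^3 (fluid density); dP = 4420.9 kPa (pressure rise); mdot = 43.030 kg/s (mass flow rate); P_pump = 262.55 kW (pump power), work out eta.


eta = mdot * dP / (rho * P_pump)
eta = 43.030 * 4420.9 / (1031.2 * 262.55)
eta = 0.70263


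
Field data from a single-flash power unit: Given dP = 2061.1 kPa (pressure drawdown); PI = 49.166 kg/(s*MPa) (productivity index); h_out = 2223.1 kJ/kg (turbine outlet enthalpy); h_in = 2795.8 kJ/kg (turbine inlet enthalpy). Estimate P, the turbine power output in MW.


Step 1: mdot = PI * dP / 1000 = 49.166 * 2061.1 / 1000 = 101.3360 kg/s
Step 2: P = mdot*(h_in - h_out)/1000 = 101.3360*(2795.8 - 2223.1)/1000 = 58.035 MW
P = 58.035 MW


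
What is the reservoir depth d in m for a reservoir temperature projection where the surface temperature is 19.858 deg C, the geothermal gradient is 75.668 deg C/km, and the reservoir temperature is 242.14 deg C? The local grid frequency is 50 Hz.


d = (T_res - T_surf) / grad * 1000
d = (242.14 - 19.858) / 75.668 * 1000
d = 2937.6 m


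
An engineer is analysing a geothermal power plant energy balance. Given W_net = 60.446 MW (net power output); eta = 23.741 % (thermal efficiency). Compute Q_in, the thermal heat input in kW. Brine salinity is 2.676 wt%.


Q_in = W_net / (eta / 100)
Q_in = 60.446 / (23.741 / 100)
Q_in = 254.6060 MW
Convert: 254.6060 MW * 1000.0 = 2.5461e+05 kW
Q_in = 2.5461e+05 kW


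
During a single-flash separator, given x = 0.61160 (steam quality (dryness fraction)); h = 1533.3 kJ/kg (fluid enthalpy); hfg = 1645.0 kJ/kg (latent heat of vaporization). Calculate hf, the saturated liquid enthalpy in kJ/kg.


hf = h - x * hfg
hf = 1533.3 - 0.61160 * 1645.0
hf = 527.22 kJ/kg


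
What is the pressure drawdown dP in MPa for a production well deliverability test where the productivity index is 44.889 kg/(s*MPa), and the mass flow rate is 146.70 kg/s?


dP = mdot * 1000 / PI
dP = 146.70 * 1000 / 44.889
dP = 3268.061 kPa
Convert: 3268.061 kPa * 0.001 = 3.2681 MPa
dP = 3.2681 MPa


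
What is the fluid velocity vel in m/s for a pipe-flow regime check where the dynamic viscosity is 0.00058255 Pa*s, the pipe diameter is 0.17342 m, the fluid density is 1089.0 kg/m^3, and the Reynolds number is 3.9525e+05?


vel = Re * mu / (rho * D)
vel = 3.9525e+05 * 0.00058255 / (1089.0 * 0.17342)
vel = 1.2192 m/s


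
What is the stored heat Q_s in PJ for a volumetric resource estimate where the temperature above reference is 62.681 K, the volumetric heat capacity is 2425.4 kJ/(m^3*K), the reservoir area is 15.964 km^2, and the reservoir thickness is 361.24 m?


Step 1: Vr = A*1e6*hr = 15.964*1e6*361.24 = 5.766835e+09 m^3
Step 2: Q_s = Vr*rhoc*dT/1e12 = 5.766835e+09*2425.4*62.681/1e12 = 876.71 PJ
Q_s = 876.71 PJ


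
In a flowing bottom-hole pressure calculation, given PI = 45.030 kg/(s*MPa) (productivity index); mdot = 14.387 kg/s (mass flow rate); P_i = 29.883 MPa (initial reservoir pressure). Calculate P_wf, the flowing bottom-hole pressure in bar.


P_wf = P_i - mdot / PI
P_wf = 29.883 - 14.387 / 45.030
P_wf = 29.56350 MPa
Convert: 29.56350 MPa * 10.0 = 295.63 bar
P_wf = 295.63 bar


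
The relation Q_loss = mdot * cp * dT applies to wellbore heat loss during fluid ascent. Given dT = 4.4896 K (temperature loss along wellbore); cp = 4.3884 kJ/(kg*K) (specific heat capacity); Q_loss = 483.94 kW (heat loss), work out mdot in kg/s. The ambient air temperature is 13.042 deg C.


mdot = Q_loss / (cp * dT)
mdot = 483.94 / (4.3884 * 4.4896)
mdot = 24.563 kg/s


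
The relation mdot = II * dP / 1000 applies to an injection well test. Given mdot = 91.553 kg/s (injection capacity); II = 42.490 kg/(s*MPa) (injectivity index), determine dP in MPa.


dP = mdot * 1000 / II
dP = 91.553 * 1000 / 42.490
dP = 2154.695 kPa
Convert: 2154.695 kPa * 0.001 = 2.1547 MPa
dP = 2.1547 MPa


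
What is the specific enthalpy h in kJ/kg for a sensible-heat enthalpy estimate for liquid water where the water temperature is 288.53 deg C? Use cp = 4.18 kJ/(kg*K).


h = cp * T
h = 4.18 * 288.53
h = 1206.1 kJ/kg


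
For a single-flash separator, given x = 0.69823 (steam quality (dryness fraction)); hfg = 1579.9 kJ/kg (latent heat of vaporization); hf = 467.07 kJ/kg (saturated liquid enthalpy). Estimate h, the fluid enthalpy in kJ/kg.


h = hf + x * hfg
h = 467.07 + 0.69823 * 1579.9
h = 1570.2 kJ/kg


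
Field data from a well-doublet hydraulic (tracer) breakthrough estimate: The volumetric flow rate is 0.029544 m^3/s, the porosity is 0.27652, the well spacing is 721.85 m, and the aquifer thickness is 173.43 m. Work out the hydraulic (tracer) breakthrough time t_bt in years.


t_bt = pi * hr * phi * L^2 / (3 * Qv) / (365.25*86400)
t_bt = pi * 173.43 * 0.27652 * 721.85^2 / (3 * 0.029544) / (365.25*86400)
t_bt = 28.067 years


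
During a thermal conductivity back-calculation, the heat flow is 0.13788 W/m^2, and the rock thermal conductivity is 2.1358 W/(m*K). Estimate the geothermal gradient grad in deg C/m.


grad = q / k * 1000
grad = 0.13788 / 2.1358 * 1000
grad = 64.55661 deg C/km
Convert: 64.55661 deg C/km * 0.001 = 0.064557 deg C/m
grad = 0.064557 deg C/m


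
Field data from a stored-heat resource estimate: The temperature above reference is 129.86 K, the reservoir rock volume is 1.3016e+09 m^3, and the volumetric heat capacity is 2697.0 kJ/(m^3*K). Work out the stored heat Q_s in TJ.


Q_s = Vr * rhoc * dT / 1e12
Q_s = 1.3016e+09 * 2697.0 * 129.86 / 1e12
Q_s = 455.8625 PJ
Convert: 455.8625 PJ * 1000.0 = 4.5586e+05 TJ
Q_s = 4.5586e+05 TJ


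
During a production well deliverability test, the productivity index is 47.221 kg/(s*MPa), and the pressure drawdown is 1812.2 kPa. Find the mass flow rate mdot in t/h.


mdot = PI * dP / 1000
mdot = 47.221 * 1812.2 / 1000
mdot = 85.57390 kg/s
Convert: 85.57390 kg/s * 3.6 = 308.07 t/h
mdot = 308.07 t/h


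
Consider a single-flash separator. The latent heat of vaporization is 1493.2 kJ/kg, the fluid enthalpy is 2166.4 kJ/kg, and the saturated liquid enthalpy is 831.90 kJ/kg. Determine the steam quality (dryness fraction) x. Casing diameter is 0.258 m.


x = (h - hf) / hfg
x = (2166.4 - 831.90) / 1493.2
x = 0.89372


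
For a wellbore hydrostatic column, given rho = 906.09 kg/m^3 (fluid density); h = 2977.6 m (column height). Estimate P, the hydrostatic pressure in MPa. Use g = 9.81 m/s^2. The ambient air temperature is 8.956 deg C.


P = rho * g * h / 1e6
P = 906.09 * 9.81 * 2977.6 / 1e6
P = 26.467 MPa


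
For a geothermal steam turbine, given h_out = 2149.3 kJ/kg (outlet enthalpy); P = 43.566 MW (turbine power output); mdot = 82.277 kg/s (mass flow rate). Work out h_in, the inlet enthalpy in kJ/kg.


h_in = h_out + P * 1000 / mdot
h_in = 2149.3 + 43.566 * 1000 / 82.277
h_in = 2678.8 kJ/kg


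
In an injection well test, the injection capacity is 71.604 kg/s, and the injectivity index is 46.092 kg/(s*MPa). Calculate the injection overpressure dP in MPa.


dP = mdot * 1000 / II
dP = 71.604 * 1000 / 46.092
dP = 1553.502 kPa
Convert: 1553.502 kPa * 0.001 = 1.5535 MPa
dP = 1.5535 MPa


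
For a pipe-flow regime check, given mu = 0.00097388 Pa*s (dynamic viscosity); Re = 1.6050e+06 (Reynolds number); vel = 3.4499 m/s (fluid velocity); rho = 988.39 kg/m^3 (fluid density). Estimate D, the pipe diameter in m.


D = Re * mu / (rho * vel)
D = 1.6050e+06 * 0.00097388 / (988.39 * 3.4499)
D = 0.45840 m


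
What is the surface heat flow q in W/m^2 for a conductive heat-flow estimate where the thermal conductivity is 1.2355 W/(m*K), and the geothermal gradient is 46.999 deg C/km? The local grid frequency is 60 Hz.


q = k * grad / 1000
q = 1.2355 * 46.999 / 1000
q = 0.058067 W/m^2


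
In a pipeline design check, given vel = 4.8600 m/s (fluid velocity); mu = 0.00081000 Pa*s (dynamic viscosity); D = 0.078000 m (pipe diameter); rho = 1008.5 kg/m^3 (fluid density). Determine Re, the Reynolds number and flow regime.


Step 1: Re = rho*vel*D/mu = 1008.5*4.86*0.078/0.00081 = 4.7198e+05
Step 2: Re = 4.7198e+05 > 4000, so flow is turbulent.
Re = 4.7198e+05 (turbulent)


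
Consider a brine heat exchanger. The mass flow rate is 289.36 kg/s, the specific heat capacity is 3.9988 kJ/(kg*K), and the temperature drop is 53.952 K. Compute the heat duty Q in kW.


Q = mdot * cp * dT / 1000
Q = 289.36 * 3.9988 * 53.952 / 1000
Q = 62.42747 MW
Convert: 62.42747 MW * 1000.0 = 62427 kW
Q = 62427 kW


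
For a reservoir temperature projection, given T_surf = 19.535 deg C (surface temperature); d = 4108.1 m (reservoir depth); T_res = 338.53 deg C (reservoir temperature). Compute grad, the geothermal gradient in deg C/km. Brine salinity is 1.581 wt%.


grad = (T_res - T_surf) / d * 1000
grad = (338.53 - 19.535) / 4108.1 * 1000
grad = 77.650 deg C/km


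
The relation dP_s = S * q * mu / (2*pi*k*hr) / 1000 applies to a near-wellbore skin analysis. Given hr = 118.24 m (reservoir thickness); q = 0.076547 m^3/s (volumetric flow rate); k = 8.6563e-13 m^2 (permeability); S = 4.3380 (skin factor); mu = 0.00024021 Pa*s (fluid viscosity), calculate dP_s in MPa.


dP_s = S * q * mu / (2*pi*k*hr) / 1000
dP_s = 4.3380 * 0.076547 * 0.00024021 / (2*pi*8.6563e-13*118.24) / 1000
dP_s = 124.0316 kPa
Convert: 124.0316 kPa * 0.001 = 0.12403 MPa
dP_s = 0.12403 MPa


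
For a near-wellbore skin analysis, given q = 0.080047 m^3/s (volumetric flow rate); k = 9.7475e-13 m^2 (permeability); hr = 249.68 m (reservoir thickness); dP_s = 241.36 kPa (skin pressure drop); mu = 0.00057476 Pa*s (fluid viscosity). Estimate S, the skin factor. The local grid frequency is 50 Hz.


S = dP_s * 1000 * 2*pi*k*hr / (q*mu)
S = 241.36 * 1000 * 2*pi*9.7475e-13*249.68 / (0.080047*0.00057476)
S = 8.0221


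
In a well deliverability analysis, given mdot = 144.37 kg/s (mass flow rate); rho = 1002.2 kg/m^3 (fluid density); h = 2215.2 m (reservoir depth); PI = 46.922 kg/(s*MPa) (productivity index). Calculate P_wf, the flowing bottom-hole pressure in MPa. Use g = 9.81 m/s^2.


Step 1: P_i = rho*g*h/1e6 = 1002.2*9.81*2215.2/1e6 = 21.77892 MPa
Step 2: P_wf = P_i - mdot/PI = 21.77892 - 144.37/46.922 = 18.702 MPa
P_wf = 18.702 MPa


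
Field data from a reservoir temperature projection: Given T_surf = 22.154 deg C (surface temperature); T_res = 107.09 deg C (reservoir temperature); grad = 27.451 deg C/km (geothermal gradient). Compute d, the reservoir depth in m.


d = (T_res - T_surf) / grad * 1000
d = (107.09 - 22.154) / 27.451 * 1000
d = 3094.1 m


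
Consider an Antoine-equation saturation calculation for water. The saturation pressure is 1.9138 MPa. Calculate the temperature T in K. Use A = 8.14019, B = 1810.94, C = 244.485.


T = B / (A - log10(P_sat * 760 / 0.101325)) - C
T = 1810.94 / (8.14019 - log10(1.9138 * 760 / 0.101325)) - 244.485
T = 210.1599 deg C
Convert to K: 210.1599 + 273.15 = 483.31 K
T = 483.31 K


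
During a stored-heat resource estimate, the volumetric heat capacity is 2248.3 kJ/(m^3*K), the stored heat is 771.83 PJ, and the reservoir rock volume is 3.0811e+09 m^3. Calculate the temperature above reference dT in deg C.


dT = Q_s * 1e12 / (Vr * rhoc)
dT = 771.83 * 1e12 / (3.0811e+09 * 2248.3)
dT = 111.4196 K
Convert (temperature difference, 1 K = 1 deg C): 111.4196 K = 111.4196 deg C
dT = 111.42 deg C


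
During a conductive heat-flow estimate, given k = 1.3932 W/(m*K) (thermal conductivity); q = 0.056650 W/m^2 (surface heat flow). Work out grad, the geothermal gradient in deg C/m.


grad = q * 1000 / k
grad = 0.056650 * 1000 / 1.3932
grad = 40.66179 deg C/km
Convert: 40.66179 deg C/km * 0.001 = 0.040662 deg C/m
grad = 0.040662 deg C/m


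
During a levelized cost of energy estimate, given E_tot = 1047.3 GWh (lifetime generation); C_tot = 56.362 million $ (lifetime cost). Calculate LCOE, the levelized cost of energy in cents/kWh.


LCOE = C_tot / E_tot * 100
LCOE = 56.362 / 1047.3 * 100
LCOE = 5.3816 cents/kWh


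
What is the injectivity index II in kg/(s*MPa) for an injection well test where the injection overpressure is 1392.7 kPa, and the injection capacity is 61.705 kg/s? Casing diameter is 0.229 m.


II = mdot * 1000 / dP
II = 61.705 * 1000 / 1392.7
II = 44.306 kg/(s*MPa)


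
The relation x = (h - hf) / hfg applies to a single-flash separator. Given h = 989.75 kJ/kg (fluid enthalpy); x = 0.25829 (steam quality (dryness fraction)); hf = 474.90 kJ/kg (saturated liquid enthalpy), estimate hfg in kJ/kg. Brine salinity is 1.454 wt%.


hfg = (h - hf) / x
hfg = (989.75 - 474.90) / 0.25829
hfg = 1993.3 kJ/kg


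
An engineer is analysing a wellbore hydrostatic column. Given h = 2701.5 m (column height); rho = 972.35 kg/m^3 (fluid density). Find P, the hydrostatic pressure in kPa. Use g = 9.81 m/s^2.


P = rho * g * h / 1e6
P = 972.35 * 9.81 * 2701.5 / 1e6
P = 25.76894 MPa
Convert: 25.76894 MPa * 1000.0 = 25769 kPa
P = 25769 kPa


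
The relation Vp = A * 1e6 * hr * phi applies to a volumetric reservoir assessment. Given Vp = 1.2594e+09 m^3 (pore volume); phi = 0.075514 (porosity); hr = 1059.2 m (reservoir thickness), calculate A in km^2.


A = Vp / (1e6 * hr * phi)
A = 1.2594e+09 / (1e6 * 1059.2 * 0.075514)
A = 15.746 km^2


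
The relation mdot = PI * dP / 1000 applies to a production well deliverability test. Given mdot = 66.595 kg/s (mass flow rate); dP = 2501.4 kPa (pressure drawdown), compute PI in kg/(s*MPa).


PI = mdot * 1000 / dP
PI = 66.595 * 1000 / 2501.4
PI = 26.623 kg/(s*MPa)


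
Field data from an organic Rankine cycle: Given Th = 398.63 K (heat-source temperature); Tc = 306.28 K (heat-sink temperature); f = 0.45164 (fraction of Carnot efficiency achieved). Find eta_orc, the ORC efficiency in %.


eta_orc = (1 - Tc/Th) * f * 100
eta_orc = (1 - 306.28/398.63) * 0.45164 * 100
eta_orc = 10.463 %


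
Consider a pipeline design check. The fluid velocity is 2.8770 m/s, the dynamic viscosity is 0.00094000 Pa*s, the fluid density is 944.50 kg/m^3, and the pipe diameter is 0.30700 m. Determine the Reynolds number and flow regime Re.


Step 1: Re = rho*vel*D/mu = 944.5*2.877*0.307/0.00094 = 8.8747e+05
Step 2: Re = 8.8747e+05 > 4000, so flow is turbulent.
Re = 8.8747e+05 (turbulent)


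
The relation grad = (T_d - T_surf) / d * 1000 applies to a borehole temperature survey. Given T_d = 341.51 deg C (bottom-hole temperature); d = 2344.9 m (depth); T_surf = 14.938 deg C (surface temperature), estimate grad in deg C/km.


grad = (T_d - T_surf) / d * 1000
grad = (341.51 - 14.938) / 2344.9 * 1000
grad = 139.27 deg C/km


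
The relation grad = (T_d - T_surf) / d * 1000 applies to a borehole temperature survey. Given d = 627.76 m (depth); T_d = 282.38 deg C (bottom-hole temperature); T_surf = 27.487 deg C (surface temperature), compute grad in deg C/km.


grad = (T_d - T_surf) / d * 1000
grad = (282.38 - 27.487) / 627.76 * 1000
grad = 406.04 deg C/km


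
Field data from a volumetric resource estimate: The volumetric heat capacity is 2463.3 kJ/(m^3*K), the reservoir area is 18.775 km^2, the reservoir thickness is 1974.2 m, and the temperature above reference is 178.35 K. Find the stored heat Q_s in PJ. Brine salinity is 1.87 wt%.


Step 1: Vr = A*1e6*hr = 18.775*1e6*1974.2 = 3.706560e+10 m^3
Step 2: Q_s = Vr*rhoc*dT/1e12 = 3.706560e+10*2463.3*178.35/1e12 = 16284 PJ
Q_s = 16284 PJ


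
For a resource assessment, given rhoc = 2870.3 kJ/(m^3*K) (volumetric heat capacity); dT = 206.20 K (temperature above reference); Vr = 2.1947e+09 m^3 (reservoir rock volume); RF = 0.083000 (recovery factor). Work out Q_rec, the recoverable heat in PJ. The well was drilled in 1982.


Step 1: Q_s = Vr*rhoc*dT/1e12 = 2.1947e+09*2870.3*206.2/1e12 = 1298.946 PJ
Step 2: Q_rec = Q_s * RF = 1298.946 * 0.083 = 107.81 PJ
Q_rec = 107.81 PJ


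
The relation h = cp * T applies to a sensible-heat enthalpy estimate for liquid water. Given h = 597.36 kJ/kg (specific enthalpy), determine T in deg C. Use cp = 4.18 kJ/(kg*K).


T = h / cp
T = 597.36 / 4.18
T = 142.91 deg C


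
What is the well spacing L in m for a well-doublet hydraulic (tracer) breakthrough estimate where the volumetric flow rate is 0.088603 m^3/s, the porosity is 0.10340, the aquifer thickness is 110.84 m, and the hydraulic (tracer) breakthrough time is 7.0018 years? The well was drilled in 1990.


L = sqrt(t_bt*365.25*86400*3*Qv / (pi*hr*phi))
L = sqrt(7.0018*365.25*86400*3*0.088603 / (pi*110.84*0.10340))
L = 1277.2 m


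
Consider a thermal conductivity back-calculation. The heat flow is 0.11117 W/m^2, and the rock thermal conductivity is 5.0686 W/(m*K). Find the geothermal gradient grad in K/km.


grad = q / k * 1000
grad = 0.11117 / 5.0686 * 1000
grad = 21.93308 deg C/km
Convert: 21.93308 deg C/km * 1.0 = 21.933 K/km
grad = 21.933 K/km


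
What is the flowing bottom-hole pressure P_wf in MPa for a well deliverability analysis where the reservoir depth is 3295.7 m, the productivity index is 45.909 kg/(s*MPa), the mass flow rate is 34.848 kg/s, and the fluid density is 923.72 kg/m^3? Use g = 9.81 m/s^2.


Step 1: P_i = rho*g*h/1e6 = 923.72*9.81*3295.7/1e6 = 29.86462 MPa
Step 2: P_wf = P_i - mdot/PI = 29.86462 - 34.848/45.909 = 29.106 MPa
P_wf = 29.106 MPa


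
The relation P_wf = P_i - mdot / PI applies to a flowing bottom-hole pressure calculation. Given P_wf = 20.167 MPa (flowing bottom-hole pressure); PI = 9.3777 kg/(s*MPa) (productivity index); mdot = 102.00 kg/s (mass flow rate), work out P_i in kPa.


P_i = P_wf + mdot / PI
P_i = 20.167 + 102.00 / 9.3777
P_i = 31.04387 MPa
Convert: 31.04387 MPa * 1000.0 = 31044 kPa
P_i = 31044 kPa


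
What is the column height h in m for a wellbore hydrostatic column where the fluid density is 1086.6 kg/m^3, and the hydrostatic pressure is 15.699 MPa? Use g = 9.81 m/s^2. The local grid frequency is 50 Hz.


h = P * 1e6 / (g * rho)
h = 15.699 * 1e6 / (9.81 * 1086.6)
h = 1472.8 m


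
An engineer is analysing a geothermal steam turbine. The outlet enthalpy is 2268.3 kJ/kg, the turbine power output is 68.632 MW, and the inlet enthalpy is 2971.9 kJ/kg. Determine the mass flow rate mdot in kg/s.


mdot = P * 1000 / (h_in - h_out)
mdot = 68.632 * 1000 / (2971.9 - 2268.3)
mdot = 97.544 kg/s
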